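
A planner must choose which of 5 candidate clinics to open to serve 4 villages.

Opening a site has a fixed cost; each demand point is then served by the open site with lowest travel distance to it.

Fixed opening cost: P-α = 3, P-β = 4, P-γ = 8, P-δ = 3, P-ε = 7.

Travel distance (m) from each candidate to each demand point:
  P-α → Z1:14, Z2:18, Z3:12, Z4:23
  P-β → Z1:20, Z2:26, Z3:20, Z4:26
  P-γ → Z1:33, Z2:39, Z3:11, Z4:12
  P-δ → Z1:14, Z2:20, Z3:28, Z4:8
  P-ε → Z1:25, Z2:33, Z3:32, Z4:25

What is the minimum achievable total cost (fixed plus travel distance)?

Open {P-α, P-δ}: assign each demand point to its cheapest open site.
  Z1→P-α 14, Z2→P-α 18, Z3→P-α 12, Z4→P-δ 8
  travel distance 52, fixed 6 → total 58.
Compare {P-α, P-β, P-δ}: travel distance 52 + fixed 10 = 62.
Compare {P-γ, P-δ}: travel distance 53 + fixed 11 = 64.
Compare {P-α, P-γ, P-δ}: travel distance 51 + fixed 14 = 65.
All other subsets cost ≥ 62. Minimum total cost: 58.

58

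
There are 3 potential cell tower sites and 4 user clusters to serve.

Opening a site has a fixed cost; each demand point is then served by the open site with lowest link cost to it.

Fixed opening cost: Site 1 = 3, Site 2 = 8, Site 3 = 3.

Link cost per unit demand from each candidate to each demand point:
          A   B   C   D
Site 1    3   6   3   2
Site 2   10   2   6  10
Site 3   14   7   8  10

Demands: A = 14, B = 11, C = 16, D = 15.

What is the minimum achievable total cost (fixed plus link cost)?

Open {Site 1, Site 2}: assign each demand point to its cheapest open site.
  A→Site 1 14×3=42, B→Site 2 11×2=22, C→Site 1 16×3=48, D→Site 1 15×2=30
  link cost 142, fixed 11 → total 153.
Compare {Site 1, Site 2, Site 3}: link cost 142 + fixed 14 = 156.
Compare {Site 1}: link cost 186 + fixed 3 = 189.
Compare {Site 1, Site 3}: link cost 186 + fixed 6 = 192.
All other subsets cost ≥ 156. Minimum total cost: 153.

153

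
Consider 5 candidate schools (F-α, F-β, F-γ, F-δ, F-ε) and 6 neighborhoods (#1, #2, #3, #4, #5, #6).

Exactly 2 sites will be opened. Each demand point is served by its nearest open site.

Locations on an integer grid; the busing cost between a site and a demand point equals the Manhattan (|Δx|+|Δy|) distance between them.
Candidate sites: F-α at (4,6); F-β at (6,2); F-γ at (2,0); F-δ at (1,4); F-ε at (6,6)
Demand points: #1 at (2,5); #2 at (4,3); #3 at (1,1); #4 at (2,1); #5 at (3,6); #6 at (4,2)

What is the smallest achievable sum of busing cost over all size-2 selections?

14

Open {F-α, F-γ}.
  #1→F-α 3, #2→F-α 3, #3→F-γ 2, #4→F-γ 1, #5→F-α 1, #6→F-α 4  ⇒ total 14.
Compare {F-α, F-δ}: total 17.
Compare {F-γ, F-δ}: total 17.
No size-2 selection does better; minimum is 14.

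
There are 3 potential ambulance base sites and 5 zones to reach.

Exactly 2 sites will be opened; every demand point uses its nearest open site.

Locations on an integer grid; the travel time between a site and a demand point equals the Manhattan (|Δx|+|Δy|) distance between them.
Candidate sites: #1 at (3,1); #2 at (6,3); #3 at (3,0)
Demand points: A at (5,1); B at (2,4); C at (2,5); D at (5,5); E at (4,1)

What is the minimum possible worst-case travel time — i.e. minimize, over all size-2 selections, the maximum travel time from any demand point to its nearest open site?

Open {#1, #2}.
  Farthest demand point is C at travel time 5 (to #1); all others are ≤ 5.
With {#1, #3} the worst case is 6.
With {#2, #3} the worst case is 6.
No size-2 selection achieves below 5.

5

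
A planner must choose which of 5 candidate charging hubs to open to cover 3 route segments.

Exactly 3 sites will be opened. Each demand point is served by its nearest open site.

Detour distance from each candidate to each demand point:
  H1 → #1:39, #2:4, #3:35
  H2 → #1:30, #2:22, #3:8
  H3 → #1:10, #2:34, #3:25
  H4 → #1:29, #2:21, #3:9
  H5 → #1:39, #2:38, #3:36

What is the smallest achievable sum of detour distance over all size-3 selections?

Open {H1, H2, H3}.
  #1→H3 10, #2→H1 4, #3→H2 8  ⇒ total 22.
Compare {H1, H3, H4}: total 23.
Compare {H1, H3, H5}: total 39.
No size-3 selection does better; minimum is 22.

22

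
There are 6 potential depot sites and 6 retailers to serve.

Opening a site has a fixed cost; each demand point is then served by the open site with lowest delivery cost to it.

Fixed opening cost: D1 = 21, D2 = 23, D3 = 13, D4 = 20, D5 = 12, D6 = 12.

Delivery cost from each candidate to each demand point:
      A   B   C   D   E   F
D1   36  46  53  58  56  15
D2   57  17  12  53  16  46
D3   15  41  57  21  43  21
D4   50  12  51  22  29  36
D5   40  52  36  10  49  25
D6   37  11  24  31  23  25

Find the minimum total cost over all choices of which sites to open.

138

Open {D2, D3}: assign each demand point to its cheapest open site.
  A→D3 15, B→D2 17, C→D2 12, D→D3 21, E→D2 16, F→D3 21
  delivery cost 102, fixed 36 → total 138.
Compare {D2, D3, D5}: delivery cost 91 + fixed 48 = 139.
Compare {D3, D6}: delivery cost 115 + fixed 25 = 140.
Compare {D3, D5, D6}: delivery cost 104 + fixed 37 = 141.
All other subsets cost ≥ 139. Minimum total cost: 138.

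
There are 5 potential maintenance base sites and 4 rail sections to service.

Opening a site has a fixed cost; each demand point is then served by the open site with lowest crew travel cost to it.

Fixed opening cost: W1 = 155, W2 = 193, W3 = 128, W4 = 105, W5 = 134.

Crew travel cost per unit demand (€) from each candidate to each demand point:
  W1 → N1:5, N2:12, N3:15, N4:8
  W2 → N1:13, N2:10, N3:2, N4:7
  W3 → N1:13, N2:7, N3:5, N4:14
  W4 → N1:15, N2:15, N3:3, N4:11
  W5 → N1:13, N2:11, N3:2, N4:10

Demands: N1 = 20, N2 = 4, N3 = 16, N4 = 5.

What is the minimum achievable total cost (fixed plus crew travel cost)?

Open {W1, W4}: assign each demand point to its cheapest open site.
  N1→W1 20×5=100, N2→W1 4×12=48, N3→W4 16×3=48, N4→W1 5×8=40
  crew travel cost 236, fixed 260 → total 496.
Compare {W1, W5}: crew travel cost 216 + fixed 289 = 505.
Compare {W5}: crew travel cost 386 + fixed 134 = 520.
Compare {W1, W3}: crew travel cost 248 + fixed 283 = 531.
All other subsets cost ≥ 505. Minimum total cost: 496.

496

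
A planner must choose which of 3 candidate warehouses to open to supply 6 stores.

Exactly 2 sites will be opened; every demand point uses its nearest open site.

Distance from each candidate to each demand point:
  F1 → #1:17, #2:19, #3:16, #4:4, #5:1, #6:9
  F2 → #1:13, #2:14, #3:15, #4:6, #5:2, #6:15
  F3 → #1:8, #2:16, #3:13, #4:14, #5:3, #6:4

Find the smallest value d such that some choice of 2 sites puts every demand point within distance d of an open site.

Open {F2, F3}.
  Farthest demand point is #2 at distance 14 (to F2); all others are ≤ 14.
With {F1, F2} the worst case is 15.
With {F1, F3} the worst case is 16.
No size-2 selection achieves below 14.

14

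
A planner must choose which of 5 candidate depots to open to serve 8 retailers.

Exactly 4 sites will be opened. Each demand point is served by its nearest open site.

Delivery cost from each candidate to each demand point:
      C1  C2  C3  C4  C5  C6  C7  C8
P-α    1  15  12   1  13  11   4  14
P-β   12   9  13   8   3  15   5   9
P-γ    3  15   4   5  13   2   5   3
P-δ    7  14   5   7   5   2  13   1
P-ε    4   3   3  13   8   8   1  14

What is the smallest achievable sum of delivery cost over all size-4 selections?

15

Open {P-α, P-β, P-δ, P-ε}.
  C1→P-α 1, C2→P-ε 3, C3→P-ε 3, C4→P-α 1, C5→P-β 3, C6→P-δ 2, C7→P-ε 1, C8→P-δ 1  ⇒ total 15.
Compare {P-α, P-β, P-γ, P-ε}: total 17.
Compare {P-α, P-γ, P-δ, P-ε}: total 17.
No size-4 selection does better; minimum is 15.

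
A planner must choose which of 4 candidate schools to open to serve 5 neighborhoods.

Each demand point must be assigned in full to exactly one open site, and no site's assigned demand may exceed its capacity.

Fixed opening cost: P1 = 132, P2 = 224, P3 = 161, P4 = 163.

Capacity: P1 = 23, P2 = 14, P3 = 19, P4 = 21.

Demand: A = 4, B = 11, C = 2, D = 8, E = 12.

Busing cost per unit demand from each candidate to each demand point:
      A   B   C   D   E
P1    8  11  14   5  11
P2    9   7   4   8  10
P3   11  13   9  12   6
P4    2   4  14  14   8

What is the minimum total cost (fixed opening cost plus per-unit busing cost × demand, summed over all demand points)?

Open {P1, P4}; cheapest assignment that respects the capacities:
  P1 (cap 23, load 22): C, D, E — cost 2×14 + 8×5 + 12×11 = 200
  P4 (cap 21, load 15): A, B — cost 4×2 + 11×4 = 52
  Shipping 252, fixed 295 → total 547.
  Any other capacity-feasible assignment to {P1, P4} ships for at least 252.
Compare {P1, P3}: its best feasible assignment gives total 576.
Compare {P3, P4}: its best feasible assignment gives total 614.
Every other set of open sites that can feasibly serve all demand totals ≥ 576 even under its best assignment. Minimum: 547.

547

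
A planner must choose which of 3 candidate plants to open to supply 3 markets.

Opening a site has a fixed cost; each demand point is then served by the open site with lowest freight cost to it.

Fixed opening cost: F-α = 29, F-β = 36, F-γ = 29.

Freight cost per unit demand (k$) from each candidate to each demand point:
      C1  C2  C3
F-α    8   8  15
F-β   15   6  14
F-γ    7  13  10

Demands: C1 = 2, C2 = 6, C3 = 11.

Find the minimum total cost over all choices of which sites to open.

225

Open {F-β, F-γ}: assign each demand point to its cheapest open site.
  C1→F-γ 2×7=14, C2→F-β 6×6=36, C3→F-γ 11×10=110
  freight cost 160, fixed 65 → total 225.
Compare {F-α, F-γ}: freight cost 172 + fixed 58 = 230.
Compare {F-γ}: freight cost 202 + fixed 29 = 231.
Compare {F-α, F-β, F-γ}: freight cost 160 + fixed 94 = 254.
All other subsets cost ≥ 230. Minimum total cost: 225.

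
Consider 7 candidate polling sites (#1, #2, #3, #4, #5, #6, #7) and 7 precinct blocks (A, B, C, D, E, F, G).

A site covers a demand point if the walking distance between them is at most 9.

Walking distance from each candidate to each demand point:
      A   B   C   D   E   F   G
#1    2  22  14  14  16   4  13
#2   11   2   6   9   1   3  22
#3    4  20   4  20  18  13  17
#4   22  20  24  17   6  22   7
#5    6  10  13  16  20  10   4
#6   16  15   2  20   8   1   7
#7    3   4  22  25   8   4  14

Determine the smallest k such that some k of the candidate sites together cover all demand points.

2

Coverage sets (demand points within 9 of each site):
  #1: {A, F}
  #2: {B, C, D, E, F}
  #3: {A, C}
  #4: {E, G}
  #5: {A, G}
  #6: {C, E, F, G}
  #7: {A, B, E, F}
No single site covers all 7 demand points.
But {#2, #5} covers everything, so the minimum is 2.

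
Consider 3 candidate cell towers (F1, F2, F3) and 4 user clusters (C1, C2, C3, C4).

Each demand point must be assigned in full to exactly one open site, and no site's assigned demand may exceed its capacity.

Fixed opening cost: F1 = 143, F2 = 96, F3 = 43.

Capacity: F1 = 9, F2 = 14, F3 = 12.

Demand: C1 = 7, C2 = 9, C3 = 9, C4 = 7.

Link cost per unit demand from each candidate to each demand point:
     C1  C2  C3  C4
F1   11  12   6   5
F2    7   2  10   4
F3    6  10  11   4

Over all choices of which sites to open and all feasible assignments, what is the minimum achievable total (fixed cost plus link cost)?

Open {F1, F2, F3}; cheapest assignment that respects the capacities:
  F1 (cap 9, load 9): C3 — cost 9×6 = 54
  F2 (cap 14, load 14): C1, C4 — cost 7×7 + 7×4 = 77
  F3 (cap 12, load 9): C2 — cost 9×10 = 90
  Shipping 221, fixed 282 → total 503.
  Any other capacity-feasible assignment to {F1, F2, F3} ships for at least 221.
Total demand is 32 and no other set of sites has combined capacity ≥ 32, so {F1, F2, F3} is the only feasible choice of open sites. Minimum: 503.

503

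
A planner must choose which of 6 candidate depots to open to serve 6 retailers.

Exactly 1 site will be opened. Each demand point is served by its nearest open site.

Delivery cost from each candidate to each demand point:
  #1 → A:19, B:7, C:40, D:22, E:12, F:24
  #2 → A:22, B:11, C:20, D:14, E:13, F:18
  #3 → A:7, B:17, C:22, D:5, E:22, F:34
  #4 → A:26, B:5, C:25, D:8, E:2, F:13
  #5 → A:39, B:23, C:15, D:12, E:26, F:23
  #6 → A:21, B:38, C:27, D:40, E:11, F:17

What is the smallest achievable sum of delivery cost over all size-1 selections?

Open {#4}.
  A→#4 26, B→#4 5, C→#4 25, D→#4 8, E→#4 2, F→#4 13  ⇒ total 79.
Compare {#2}: total 98.
Compare {#3}: total 107.
No size-1 selection does better; minimum is 79.

79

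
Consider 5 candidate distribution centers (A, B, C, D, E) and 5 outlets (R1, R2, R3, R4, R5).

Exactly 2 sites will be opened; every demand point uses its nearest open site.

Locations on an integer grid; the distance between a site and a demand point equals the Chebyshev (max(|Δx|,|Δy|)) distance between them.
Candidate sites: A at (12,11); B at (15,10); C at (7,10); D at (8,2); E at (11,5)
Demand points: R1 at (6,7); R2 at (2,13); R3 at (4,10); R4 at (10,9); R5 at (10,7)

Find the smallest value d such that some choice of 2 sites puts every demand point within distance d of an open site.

Open {A, C}.
  Farthest demand point is R2 at distance 5 (to C); all others are ≤ 5.
With {B, C} the worst case is 5.
With {C, D} the worst case is 5.
No size-2 selection achieves below 5.

5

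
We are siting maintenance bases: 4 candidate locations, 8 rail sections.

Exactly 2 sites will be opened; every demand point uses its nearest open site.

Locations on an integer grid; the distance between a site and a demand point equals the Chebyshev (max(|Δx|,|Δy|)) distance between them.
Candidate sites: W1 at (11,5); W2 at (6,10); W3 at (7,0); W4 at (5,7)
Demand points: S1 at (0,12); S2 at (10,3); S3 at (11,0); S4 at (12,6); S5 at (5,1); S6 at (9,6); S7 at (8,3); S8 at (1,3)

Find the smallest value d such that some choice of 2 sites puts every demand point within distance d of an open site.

6

Open {W1, W4}.
  Farthest demand point is S5 at distance 6 (to W1); all others are ≤ 6.
With {W2, W3} the worst case is 6.
With {W3, W4} the worst case is 6.
No size-2 selection achieves below 6.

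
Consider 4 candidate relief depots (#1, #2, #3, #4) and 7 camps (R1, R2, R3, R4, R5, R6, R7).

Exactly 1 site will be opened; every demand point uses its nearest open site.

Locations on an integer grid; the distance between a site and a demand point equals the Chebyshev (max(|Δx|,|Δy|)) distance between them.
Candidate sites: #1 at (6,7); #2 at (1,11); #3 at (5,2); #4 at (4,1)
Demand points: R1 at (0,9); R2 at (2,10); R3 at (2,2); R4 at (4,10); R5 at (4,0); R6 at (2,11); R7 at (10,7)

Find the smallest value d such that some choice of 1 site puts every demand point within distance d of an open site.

7

Open {#1}.
  Farthest demand point is R5 at distance 7 (to #1); all others are ≤ 7.
With {#3} the worst case is 9.
With {#4} the worst case is 10.
No size-1 selection achieves below 7.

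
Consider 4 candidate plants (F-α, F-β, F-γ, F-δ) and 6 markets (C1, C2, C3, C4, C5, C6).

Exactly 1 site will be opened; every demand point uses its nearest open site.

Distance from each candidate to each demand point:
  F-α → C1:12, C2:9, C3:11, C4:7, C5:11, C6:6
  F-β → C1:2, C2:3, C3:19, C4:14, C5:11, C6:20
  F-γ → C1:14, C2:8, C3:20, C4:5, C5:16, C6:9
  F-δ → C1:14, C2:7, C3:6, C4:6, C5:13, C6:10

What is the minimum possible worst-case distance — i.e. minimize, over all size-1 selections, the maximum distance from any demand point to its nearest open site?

12

Open {F-α}.
  Farthest demand point is C1 at distance 12 (to F-α); all others are ≤ 12.
With {F-δ} the worst case is 14.
With {F-β} the worst case is 20.
No size-1 selection achieves below 12.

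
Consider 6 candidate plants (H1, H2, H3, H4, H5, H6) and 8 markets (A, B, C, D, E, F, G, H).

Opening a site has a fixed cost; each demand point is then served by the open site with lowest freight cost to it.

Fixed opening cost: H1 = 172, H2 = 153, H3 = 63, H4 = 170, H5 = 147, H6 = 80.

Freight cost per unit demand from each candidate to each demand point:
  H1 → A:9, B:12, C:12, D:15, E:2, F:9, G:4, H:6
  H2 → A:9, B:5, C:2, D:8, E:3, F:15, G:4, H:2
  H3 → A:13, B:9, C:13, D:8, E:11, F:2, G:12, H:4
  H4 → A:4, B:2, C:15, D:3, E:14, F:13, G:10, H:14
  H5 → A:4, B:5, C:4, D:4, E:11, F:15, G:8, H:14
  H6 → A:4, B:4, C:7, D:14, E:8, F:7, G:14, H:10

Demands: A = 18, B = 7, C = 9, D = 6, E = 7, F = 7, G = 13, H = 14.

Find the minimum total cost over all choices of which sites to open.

Open {H2, H6}: assign each demand point to its cheapest open site.
  A→H6 18×4=72, B→H6 7×4=28, C→H2 9×2=18, D→H2 6×8=48, E→H2 7×3=21, F→H6 7×7=49, G→H2 13×4=52, H→H2 14×2=28
  freight cost 316, fixed 233 → total 549.
Compare {H2, H3, H6}: freight cost 281 + fixed 296 = 577.
Compare {H2, H3}: freight cost 378 + fixed 216 = 594.
Compare {H2}: freight cost 469 + fixed 153 = 622.
All other subsets cost ≥ 577. Minimum total cost: 549.

549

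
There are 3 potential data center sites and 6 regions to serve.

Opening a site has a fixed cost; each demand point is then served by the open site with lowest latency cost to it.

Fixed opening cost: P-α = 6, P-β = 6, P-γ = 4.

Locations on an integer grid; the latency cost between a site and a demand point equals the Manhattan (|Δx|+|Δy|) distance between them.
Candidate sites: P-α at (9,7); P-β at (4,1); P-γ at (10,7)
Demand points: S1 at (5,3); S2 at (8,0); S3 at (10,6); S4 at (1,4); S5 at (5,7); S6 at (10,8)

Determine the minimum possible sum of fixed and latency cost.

Open {P-β, P-γ}: assign each demand point to its cheapest open site.
  S1→P-β 3, S2→P-β 5, S3→P-γ 1, S4→P-β 6, S5→P-γ 5, S6→P-γ 1
  latency cost 21, fixed 10 → total 31.
Compare {P-α, P-β}: latency cost 22 + fixed 12 = 34.
Compare {P-α, P-β, P-γ}: latency cost 20 + fixed 16 = 36.
Compare {P-α}: latency cost 35 + fixed 6 = 41.
All other subsets cost ≥ 34. Minimum total cost: 31.

31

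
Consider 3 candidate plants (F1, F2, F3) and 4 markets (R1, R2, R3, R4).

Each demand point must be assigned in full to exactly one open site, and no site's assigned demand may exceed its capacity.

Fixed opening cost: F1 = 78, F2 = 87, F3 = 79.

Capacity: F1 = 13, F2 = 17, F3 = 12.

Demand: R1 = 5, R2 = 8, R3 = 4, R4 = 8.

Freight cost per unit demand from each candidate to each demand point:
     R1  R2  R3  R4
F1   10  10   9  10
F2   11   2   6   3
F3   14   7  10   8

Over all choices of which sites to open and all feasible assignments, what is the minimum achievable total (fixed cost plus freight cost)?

Open {F1, F2}; cheapest assignment that respects the capacities:
  F1 (cap 13, load 9): R1, R3 — cost 5×10 + 4×9 = 86
  F2 (cap 17, load 16): R2, R4 — cost 8×2 + 8×3 = 40
  Shipping 126, fixed 165 → total 291.
  Any other capacity-feasible assignment to {F1, F2} ships for at least 126.
Compare {F2, F3}: its best feasible assignment gives total 316.
Compare {F1, F2, F3}: its best feasible assignment gives total 370.
Every other set of open sites that can feasibly serve all demand totals ≥ 316 even under its best assignment. Minimum: 291.

291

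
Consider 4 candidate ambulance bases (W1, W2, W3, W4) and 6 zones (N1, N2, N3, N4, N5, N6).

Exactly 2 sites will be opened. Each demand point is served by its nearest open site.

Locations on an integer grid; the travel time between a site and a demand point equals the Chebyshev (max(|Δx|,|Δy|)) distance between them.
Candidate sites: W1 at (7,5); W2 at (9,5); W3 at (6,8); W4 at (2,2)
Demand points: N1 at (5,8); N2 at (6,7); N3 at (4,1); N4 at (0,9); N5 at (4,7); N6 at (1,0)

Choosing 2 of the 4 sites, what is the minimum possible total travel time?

14

Open {W3, W4}.
  N1→W3 1, N2→W3 1, N3→W4 2, N4→W3 6, N5→W3 2, N6→W4 2  ⇒ total 14.
Compare {W1, W4}: total 19.
Compare {W1, W3}: total 20.
No size-2 selection does better; minimum is 14.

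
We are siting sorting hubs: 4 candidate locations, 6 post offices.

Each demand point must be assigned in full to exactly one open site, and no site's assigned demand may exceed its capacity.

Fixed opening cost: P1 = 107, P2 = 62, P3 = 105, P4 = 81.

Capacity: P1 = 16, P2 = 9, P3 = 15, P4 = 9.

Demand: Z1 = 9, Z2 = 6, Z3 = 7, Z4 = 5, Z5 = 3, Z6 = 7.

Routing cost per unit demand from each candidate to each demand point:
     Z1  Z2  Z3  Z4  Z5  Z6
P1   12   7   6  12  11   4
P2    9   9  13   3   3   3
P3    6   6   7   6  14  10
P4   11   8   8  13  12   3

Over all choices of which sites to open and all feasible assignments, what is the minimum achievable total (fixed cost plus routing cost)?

Open {P1, P2, P3}; cheapest assignment that respects the capacities:
  P1 (cap 16, load 14): Z3, Z6 — cost 7×6 + 7×4 = 70
  P2 (cap 9, load 8): Z4, Z5 — cost 5×3 + 3×3 = 24
  P3 (cap 15, load 15): Z1, Z2 — cost 9×6 + 6×6 = 90
  Shipping 184, fixed 274 → total 458.
  Any other capacity-feasible assignment to {P1, P2, P3} ships for at least 184.
Compare {P1, P3, P4}: its best feasible assignment gives total 515.
Compare {P1, P2, P3, P4}: its best feasible assignment gives total 532.
Every other set of open sites that can feasibly serve all demand totals ≥ 515 even under its best assignment. Minimum: 458.

458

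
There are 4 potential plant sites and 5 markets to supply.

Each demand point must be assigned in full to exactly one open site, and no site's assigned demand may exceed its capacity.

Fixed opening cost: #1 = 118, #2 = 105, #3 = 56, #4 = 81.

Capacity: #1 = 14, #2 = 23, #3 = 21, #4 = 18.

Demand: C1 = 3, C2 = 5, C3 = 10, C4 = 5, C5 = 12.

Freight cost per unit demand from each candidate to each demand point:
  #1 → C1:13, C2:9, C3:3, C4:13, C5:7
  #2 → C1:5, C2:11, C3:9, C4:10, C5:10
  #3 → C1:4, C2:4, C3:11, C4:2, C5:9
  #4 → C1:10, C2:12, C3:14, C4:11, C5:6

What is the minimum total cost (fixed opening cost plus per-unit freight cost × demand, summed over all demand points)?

379

Open {#3, #4}; cheapest assignment that respects the capacities:
  #3 (cap 21, load 20): C2, C3, C4 — cost 5×4 + 10×11 + 5×2 = 140
  #4 (cap 18, load 15): C1, C5 — cost 3×10 + 12×6 = 102
  Shipping 242, fixed 137 → total 379.
  Any other capacity-feasible assignment to {#3, #4} ships for at least 242.
Compare {#1, #3, #4}: its best feasible assignment gives total 399.
Compare {#2, #3}: its best feasible assignment gives total 413.
Every other set of open sites that can feasibly serve all demand totals ≥ 399 even under its best assignment. Minimum: 379.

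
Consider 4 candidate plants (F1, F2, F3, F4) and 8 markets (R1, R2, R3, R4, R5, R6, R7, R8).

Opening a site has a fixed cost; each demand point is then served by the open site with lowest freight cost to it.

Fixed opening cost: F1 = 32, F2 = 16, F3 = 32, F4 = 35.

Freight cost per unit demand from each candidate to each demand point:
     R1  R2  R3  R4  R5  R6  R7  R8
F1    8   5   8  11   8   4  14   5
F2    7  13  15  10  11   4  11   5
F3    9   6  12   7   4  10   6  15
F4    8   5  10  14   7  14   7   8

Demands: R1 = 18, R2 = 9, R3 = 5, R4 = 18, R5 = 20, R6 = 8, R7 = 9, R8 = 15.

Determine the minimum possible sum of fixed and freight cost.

Open {F2, F3}: assign each demand point to its cheapest open site.
  R1→F2 18×7=126, R2→F3 9×6=54, R3→F3 5×12=60, R4→F3 18×7=126, R5→F3 20×4=80, R6→F2 8×4=32, R7→F3 9×6=54, R8→F2 15×5=75
  freight cost 607, fixed 48 → total 655.
Compare {F1, F2, F3}: freight cost 578 + fixed 80 = 658.
Compare {F1, F3}: freight cost 596 + fixed 64 = 660.
Compare {F2, F3, F4}: freight cost 588 + fixed 83 = 671.
All other subsets cost ≥ 658. Minimum total cost: 655.

655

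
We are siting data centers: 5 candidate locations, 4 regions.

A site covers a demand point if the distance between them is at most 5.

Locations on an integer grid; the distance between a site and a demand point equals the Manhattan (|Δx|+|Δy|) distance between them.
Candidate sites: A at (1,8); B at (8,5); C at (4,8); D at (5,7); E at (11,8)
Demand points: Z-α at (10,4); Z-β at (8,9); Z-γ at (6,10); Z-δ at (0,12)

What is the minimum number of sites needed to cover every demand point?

Coverage sets (demand points within 5 of each site):
  A: {Z-δ}
  B: {Z-α, Z-β}
  C: {Z-β, Z-γ}
  D: {Z-β, Z-γ}
  E: {Z-α, Z-β}
No 2 sites suffice: every size-2 union leaves at least one demand point uncovered.
But {A, B, C} covers everything, so the minimum is 3.

3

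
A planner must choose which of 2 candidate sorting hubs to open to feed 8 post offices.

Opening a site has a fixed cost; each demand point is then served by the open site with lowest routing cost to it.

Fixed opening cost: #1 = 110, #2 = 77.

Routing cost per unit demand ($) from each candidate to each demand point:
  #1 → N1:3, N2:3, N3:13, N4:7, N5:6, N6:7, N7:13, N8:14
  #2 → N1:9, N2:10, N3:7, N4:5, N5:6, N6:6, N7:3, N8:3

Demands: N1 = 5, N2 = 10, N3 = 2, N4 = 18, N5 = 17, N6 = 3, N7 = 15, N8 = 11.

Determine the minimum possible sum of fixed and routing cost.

Open {#2}: assign each demand point to its cheapest open site.
  N1→#2 5×9=45, N2→#2 10×10=100, N3→#2 2×7=14, N4→#2 18×5=90, N5→#2 17×6=102, N6→#2 3×6=18, N7→#2 15×3=45, N8→#2 11×3=33
  routing cost 447, fixed 77 → total 524.
Compare {#1, #2}: routing cost 347 + fixed 187 = 534.
Compare {#1}: routing cost 669 + fixed 110 = 779.

524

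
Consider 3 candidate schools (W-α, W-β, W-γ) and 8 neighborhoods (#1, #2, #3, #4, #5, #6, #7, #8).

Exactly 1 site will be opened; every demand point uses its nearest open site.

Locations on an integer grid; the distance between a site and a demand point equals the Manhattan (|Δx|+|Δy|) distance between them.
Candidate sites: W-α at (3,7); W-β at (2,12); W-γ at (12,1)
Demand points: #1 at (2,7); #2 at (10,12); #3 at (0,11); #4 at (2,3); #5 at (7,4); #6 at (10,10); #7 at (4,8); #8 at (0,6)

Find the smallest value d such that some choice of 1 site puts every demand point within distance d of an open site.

Open {W-α}.
  Farthest demand point is #2 at distance 12 (to W-α); all others are ≤ 12.
With {W-β} the worst case is 13.
With {W-γ} the worst case is 22.
No size-1 selection achieves below 12.

12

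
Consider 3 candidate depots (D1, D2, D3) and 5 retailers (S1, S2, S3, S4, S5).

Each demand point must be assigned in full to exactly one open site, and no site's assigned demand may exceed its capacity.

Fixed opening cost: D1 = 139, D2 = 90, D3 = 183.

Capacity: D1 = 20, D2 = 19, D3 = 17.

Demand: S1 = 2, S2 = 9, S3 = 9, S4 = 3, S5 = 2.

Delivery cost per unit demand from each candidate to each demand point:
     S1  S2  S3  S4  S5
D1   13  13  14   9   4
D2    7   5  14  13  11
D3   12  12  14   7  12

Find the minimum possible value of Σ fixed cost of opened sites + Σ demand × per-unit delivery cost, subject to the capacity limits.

449

Open {D1, D2}; cheapest assignment that respects the capacities:
  D1 (cap 20, load 14): S3, S4, S5 — cost 9×14 + 3×9 + 2×4 = 161
  D2 (cap 19, load 11): S1, S2 — cost 2×7 + 9×5 = 59
  Shipping 220, fixed 229 → total 449.
  Any other capacity-feasible assignment to {D1, D2} ships for at least 220.
Compare {D2, D3}: its best feasible assignment gives total 501.
Compare {D1, D3}: its best feasible assignment gives total 609.
Every other set of open sites that can feasibly serve all demand totals ≥ 501 even under its best assignment. Minimum: 449.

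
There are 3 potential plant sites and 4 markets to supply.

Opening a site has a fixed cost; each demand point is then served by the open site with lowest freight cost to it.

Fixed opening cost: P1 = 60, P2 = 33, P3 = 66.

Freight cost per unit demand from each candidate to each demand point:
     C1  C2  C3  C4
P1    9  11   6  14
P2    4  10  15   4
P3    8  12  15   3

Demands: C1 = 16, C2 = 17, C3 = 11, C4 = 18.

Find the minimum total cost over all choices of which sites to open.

465

Open {P1, P2}: assign each demand point to its cheapest open site.
  C1→P2 16×4=64, C2→P2 17×10=170, C3→P1 11×6=66, C4→P2 18×4=72
  freight cost 372, fixed 93 → total 465.
Compare {P2}: freight cost 471 + fixed 33 = 504.
Compare {P1, P2, P3}: freight cost 354 + fixed 159 = 513.
Compare {P2, P3}: freight cost 453 + fixed 99 = 552.
All other subsets cost ≥ 504. Minimum total cost: 465.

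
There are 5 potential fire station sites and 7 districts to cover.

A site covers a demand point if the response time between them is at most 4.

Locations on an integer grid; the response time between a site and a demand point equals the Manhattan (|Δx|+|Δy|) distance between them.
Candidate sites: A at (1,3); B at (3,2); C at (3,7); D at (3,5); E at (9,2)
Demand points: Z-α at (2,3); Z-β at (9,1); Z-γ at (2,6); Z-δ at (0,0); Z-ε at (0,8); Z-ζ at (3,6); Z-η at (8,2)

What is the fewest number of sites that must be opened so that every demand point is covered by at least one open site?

3

Coverage sets (demand points within 4 of each site):
  A: {Z-α, Z-γ, Z-δ}
  B: {Z-α, Z-ζ}
  C: {Z-γ, Z-ε, Z-ζ}
  D: {Z-α, Z-γ, Z-ζ}
  E: {Z-β, Z-η}
No 2 sites suffice: every size-2 union leaves at least one demand point uncovered.
But {A, C, E} covers everything, so the minimum is 3.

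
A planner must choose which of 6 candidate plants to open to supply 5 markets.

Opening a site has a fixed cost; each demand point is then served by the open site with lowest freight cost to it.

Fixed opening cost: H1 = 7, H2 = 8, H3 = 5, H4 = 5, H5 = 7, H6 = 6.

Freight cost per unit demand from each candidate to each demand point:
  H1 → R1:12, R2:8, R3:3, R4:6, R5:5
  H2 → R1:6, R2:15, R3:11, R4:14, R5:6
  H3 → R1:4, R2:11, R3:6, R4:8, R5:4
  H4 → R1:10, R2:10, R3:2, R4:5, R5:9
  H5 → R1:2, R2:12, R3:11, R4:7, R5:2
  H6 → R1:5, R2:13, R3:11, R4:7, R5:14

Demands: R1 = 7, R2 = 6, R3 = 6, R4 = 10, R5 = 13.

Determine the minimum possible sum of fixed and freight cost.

Open {H1, H4, H5}: assign each demand point to its cheapest open site.
  R1→H5 7×2=14, R2→H1 6×8=48, R3→H4 6×2=12, R4→H4 10×5=50, R5→H5 13×2=26
  freight cost 150, fixed 19 → total 169.
Compare {H4, H5}: freight cost 162 + fixed 12 = 174.
Compare {H1, H3, H4, H5}: freight cost 150 + fixed 24 = 174.
Compare {H1, H4, H5, H6}: freight cost 150 + fixed 25 = 175.
All other subsets cost ≥ 174. Minimum total cost: 169.

169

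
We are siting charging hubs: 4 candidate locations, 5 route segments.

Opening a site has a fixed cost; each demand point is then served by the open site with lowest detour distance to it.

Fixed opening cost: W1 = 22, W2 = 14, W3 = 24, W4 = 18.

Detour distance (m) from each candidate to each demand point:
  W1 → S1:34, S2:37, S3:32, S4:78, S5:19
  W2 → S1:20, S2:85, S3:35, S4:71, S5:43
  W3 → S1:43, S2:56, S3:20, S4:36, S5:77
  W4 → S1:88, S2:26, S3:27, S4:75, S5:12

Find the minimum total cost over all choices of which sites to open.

Open {W2, W3, W4}: assign each demand point to its cheapest open site.
  S1→W2 20, S2→W4 26, S3→W3 20, S4→W3 36, S5→W4 12
  detour distance 114, fixed 56 → total 170.
Compare {W3, W4}: detour distance 137 + fixed 42 = 179.
Compare {W2, W4}: detour distance 156 + fixed 32 = 188.
Compare {W1, W3}: detour distance 146 + fixed 46 = 192.
All other subsets cost ≥ 179. Minimum total cost: 170.

170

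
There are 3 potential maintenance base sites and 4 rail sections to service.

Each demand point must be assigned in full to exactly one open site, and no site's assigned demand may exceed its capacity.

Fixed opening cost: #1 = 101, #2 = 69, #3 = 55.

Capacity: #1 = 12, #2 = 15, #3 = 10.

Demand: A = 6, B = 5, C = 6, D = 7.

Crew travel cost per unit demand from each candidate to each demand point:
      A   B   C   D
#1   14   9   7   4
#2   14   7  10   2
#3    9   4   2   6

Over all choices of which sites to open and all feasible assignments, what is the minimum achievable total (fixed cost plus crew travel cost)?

Open {#1, #2}; cheapest assignment that respects the capacities:
  #1 (cap 12, load 12): A, C — cost 6×14 + 6×7 = 126
  #2 (cap 15, load 12): B, D — cost 5×7 + 7×2 = 49
  Shipping 175, fixed 170 → total 345.
  Any other capacity-feasible assignment to {#1, #2} ships for at least 175.
Compare {#1, #2, #3}: its best feasible assignment gives total 370.
Every other set of open sites that can feasibly serve all demand totals ≥ 370 even under its best assignment. Minimum: 345.

345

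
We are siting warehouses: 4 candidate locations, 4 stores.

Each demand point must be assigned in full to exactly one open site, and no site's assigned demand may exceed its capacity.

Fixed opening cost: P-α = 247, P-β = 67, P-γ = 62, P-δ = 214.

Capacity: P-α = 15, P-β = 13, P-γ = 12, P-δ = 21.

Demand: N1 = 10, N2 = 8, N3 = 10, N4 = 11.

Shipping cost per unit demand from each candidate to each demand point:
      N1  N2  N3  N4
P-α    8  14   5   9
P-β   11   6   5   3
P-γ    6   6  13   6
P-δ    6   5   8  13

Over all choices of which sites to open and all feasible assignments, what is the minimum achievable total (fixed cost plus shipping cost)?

556

Open {P-β, P-γ, P-δ}; cheapest assignment that respects the capacities:
  P-β (cap 13, load 11): N4 — cost 11×3 = 33
  P-γ (cap 12, load 10): N1 — cost 10×6 = 60
  P-δ (cap 21, load 18): N2, N3 — cost 8×5 + 10×8 = 120
  Shipping 213, fixed 343 → total 556.
  Any other capacity-feasible assignment to {P-β, P-γ, P-δ} ships for at least 213.
Compare {P-α, P-β, P-δ}: its best feasible assignment gives total 711.
Compare {P-α, P-γ, P-δ}: its best feasible assignment gives total 739.
Every other set of open sites that can feasibly serve all demand totals ≥ 711 even under its best assignment. Minimum: 556.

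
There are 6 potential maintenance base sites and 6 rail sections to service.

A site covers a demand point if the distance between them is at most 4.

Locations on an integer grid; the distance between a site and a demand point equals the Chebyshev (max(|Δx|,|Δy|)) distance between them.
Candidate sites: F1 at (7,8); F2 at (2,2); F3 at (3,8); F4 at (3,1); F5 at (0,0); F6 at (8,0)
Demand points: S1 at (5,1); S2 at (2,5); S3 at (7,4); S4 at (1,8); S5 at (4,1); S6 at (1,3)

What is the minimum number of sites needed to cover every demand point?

Coverage sets (demand points within 4 of each site):
  F1: {S3}
  F2: {S1, S2, S5, S6}
  F3: {S2, S3, S4}
  F4: {S1, S2, S3, S5, S6}
  F5: {S5, S6}
  F6: {S1, S3, S5}
No single site covers all 6 demand points.
But {F2, F3} covers everything, so the minimum is 2.

2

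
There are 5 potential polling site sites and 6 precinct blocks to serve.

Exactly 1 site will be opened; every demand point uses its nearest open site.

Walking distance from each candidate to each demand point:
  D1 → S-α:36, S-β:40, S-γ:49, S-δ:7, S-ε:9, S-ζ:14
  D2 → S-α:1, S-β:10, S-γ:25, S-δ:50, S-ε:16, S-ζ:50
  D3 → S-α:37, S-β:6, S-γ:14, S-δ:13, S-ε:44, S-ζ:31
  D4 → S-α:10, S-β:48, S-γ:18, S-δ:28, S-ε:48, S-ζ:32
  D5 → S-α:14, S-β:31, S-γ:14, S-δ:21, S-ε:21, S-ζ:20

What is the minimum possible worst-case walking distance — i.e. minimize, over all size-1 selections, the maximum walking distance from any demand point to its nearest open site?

31

Open {D5}.
  Farthest demand point is S-β at walking distance 31 (to D5); all others are ≤ 31.
With {D3} the worst case is 44.
With {D4} the worst case is 48.
No size-1 selection achieves below 31.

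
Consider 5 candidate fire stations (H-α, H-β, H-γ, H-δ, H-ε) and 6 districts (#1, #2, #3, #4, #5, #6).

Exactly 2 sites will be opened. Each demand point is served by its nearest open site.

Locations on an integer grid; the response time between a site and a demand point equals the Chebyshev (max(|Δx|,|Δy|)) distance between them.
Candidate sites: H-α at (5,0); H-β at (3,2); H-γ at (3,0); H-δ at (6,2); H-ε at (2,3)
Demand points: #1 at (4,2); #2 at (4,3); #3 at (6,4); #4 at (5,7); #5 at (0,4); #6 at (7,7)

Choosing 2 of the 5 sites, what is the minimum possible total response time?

16

Open {H-β, H-ε}.
  #1→H-β 1, #2→H-β 1, #3→H-β 3, #4→H-ε 4, #5→H-ε 2, #6→H-β 5  ⇒ total 16.
Compare {H-β, H-δ}: total 17.
Compare {H-δ, H-ε}: total 17.
No size-2 selection does better; minimum is 16.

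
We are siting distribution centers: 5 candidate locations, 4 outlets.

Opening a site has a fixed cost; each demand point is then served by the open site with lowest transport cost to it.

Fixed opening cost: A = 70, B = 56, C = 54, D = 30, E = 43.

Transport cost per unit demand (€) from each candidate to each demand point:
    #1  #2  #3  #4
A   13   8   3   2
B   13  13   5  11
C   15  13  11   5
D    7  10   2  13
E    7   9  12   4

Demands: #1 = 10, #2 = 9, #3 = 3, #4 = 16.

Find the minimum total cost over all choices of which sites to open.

Open {A, D}: assign each demand point to its cheapest open site.
  #1→D 10×7=70, #2→A 9×8=72, #3→D 3×2=6, #4→A 16×2=32
  transport cost 180, fixed 100 → total 280.
Compare {E}: transport cost 251 + fixed 43 = 294.
Compare {D, E}: transport cost 221 + fixed 73 = 294.
Compare {A, E}: transport cost 183 + fixed 113 = 296.
All other subsets cost ≥ 294. Minimum total cost: 280.

280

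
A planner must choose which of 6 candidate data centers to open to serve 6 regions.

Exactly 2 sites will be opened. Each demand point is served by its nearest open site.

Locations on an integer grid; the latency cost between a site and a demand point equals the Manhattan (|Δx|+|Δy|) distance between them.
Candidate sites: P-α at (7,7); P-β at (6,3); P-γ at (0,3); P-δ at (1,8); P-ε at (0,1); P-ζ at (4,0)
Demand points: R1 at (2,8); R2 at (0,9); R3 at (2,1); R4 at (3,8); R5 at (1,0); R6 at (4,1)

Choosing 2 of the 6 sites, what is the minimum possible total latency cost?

Open {P-δ, P-ζ}.
  R1→P-δ 1, R2→P-δ 2, R3→P-ζ 3, R4→P-δ 2, R5→P-ζ 3, R6→P-ζ 1  ⇒ total 12.
Compare {P-δ, P-ε}: total 13.
Compare {P-γ, P-δ}: total 19.
No size-2 selection does better; minimum is 12.

12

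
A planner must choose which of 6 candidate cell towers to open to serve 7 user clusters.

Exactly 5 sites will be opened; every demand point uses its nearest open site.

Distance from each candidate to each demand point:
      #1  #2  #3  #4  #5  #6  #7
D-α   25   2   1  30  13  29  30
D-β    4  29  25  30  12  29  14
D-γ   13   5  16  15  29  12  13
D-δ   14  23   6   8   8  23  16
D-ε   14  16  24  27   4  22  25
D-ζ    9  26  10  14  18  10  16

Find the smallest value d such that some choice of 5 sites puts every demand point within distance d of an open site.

13

Open {D-α, D-β, D-γ, D-δ, D-ε}.
  Farthest demand point is #7 at distance 13 (to D-γ); all others are ≤ 13.
With {D-α, D-β, D-γ, D-δ, D-ζ} the worst case is 13.
With {D-α, D-γ, D-δ, D-ε, D-ζ} the worst case is 13.
No size-5 selection achieves below 13.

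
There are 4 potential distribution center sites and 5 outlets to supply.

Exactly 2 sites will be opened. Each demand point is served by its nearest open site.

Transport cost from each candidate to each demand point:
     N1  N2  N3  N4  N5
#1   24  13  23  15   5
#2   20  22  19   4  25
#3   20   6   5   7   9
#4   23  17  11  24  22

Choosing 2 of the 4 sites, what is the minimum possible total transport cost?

Open {#1, #3}.
  N1→#3 20, N2→#3 6, N3→#3 5, N4→#3 7, N5→#1 5  ⇒ total 43.
Compare {#2, #3}: total 44.
Compare {#3, #4}: total 47.
No size-2 selection does better; minimum is 43.

43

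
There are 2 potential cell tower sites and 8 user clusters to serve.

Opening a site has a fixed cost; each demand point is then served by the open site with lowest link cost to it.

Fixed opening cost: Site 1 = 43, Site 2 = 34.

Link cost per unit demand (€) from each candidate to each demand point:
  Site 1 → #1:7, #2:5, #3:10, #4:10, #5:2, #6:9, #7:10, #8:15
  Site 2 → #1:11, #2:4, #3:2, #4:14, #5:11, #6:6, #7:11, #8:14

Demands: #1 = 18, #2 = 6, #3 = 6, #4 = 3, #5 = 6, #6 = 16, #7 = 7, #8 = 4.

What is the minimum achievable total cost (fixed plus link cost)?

Open {Site 1, Site 2}: assign each demand point to its cheapest open site.
  #1→Site 1 18×7=126, #2→Site 2 6×4=24, #3→Site 2 6×2=12, #4→Site 1 3×10=30, #5→Site 1 6×2=12, #6→Site 2 16×6=96, #7→Site 1 7×10=70, #8→Site 2 4×14=56
  link cost 426, fixed 77 → total 503.
Compare {Site 1}: link cost 532 + fixed 43 = 575.
Compare {Site 2}: link cost 571 + fixed 34 = 605.

503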